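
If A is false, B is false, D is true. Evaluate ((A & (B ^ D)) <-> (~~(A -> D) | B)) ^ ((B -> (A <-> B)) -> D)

B ^ D = False ^ True = True
A & (B ^ D) = False & True = False
A -> D = False -> True = True
~(A -> D) = ~True = False
~~(A -> D) = ~False = True
~~(A -> D) | B = True | False = True
(A & (B ^ D)) <-> (~~(A -> D) | B) = False <-> True = False
A <-> B = False <-> False = True
B -> (A <-> B) = False -> True = True
(B -> (A <-> B)) -> D = True -> True = True
((A & (B ^ D)) <-> (~~(A -> D) | B)) ^ ((B -> (A <-> B)) -> D) = False ^ True = True

True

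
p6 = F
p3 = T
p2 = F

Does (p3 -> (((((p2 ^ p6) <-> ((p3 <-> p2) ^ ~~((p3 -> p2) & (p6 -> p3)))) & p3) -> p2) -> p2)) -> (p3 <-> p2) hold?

F

p2 ^ p6 = F ^ F = F
p3 <-> p2 = T <-> F = F
p3 -> p2 = T -> F = F
p6 -> p3 = F -> T = T
(p3 -> p2) & (p6 -> p3) = F & T = F
~((p3 -> p2) & (p6 -> p3)) = ~F = T
~~((p3 -> p2) & (p6 -> p3)) = ~T = F
(p3 <-> p2) ^ ~~((p3 -> p2) & (p6 -> p3)) = F ^ F = F
(p2 ^ p6) <-> ((p3 <-> p2) ^ ~~((p3 -> p2) & (p6 -> p3))) = F <-> F = T
((p2 ^ p6) <-> ((p3 <-> p2) ^ ~~((p3 -> p2) & (p6 -> p3)))) & p3 = T & T = T
(((p2 ^ p6) <-> ((p3 <-> p2) ^ ~~((p3 -> p2) & (p6 -> p3)))) & p3) -> p2 = T -> F = F
((((p2 ^ p6) <-> ((p3 <-> p2) ^ ~~((p3 -> p2) & (p6 -> p3)))) & p3) -> p2) -> p2 = F -> F = T
p3 -> (((((p2 ^ p6) <-> ((p3 <-> p2) ^ ~~((p3 -> p2) & (p6 -> p3)))) & p3) -> p2) -> p2) = T -> T = T
p3 <-> p2 = T <-> F = F
(p3 -> (((((p2 ^ p6) <-> ((p3 <-> p2) ^ ~~((p3 -> p2) & (p6 -> p3)))) & p3) -> p2) -> p2)) -> (p3 <-> p2) = T -> F = F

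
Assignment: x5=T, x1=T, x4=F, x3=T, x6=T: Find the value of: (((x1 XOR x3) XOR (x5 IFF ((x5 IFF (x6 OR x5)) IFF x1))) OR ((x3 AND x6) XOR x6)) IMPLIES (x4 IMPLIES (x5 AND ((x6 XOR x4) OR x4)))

x1 XOR x3 = T XOR T = F
x6 OR x5 = T OR T = T
x5 IFF (x6 OR x5) = T IFF T = T
(x5 IFF (x6 OR x5)) IFF x1 = T IFF T = T
x5 IFF ((x5 IFF (x6 OR x5)) IFF x1) = T IFF T = T
(x1 XOR x3) XOR (x5 IFF ((x5 IFF (x6 OR x5)) IFF x1)) = F XOR T = T
x3 AND x6 = T AND T = T
(x3 AND x6) XOR x6 = T XOR T = F
((x1 XOR x3) XOR (x5 IFF ((x5 IFF (x6 OR x5)) IFF x1))) OR ((x3 AND x6) XOR x6) = T OR F = T
x6 XOR x4 = T XOR F = T
(x6 XOR x4) OR x4 = T OR F = T
x5 AND ((x6 XOR x4) OR x4) = T AND T = T
x4 IMPLIES (x5 AND ((x6 XOR x4) OR x4)) = F IMPLIES T = T
(((x1 XOR x3) XOR (x5 IFF ((x5 IFF (x6 OR x5)) IFF x1))) OR ((x3 AND x6) XOR x6)) IMPLIES (x4 IMPLIES (x5 AND ((x6 XOR x4) OR x4))) = T IMPLIES T = T

T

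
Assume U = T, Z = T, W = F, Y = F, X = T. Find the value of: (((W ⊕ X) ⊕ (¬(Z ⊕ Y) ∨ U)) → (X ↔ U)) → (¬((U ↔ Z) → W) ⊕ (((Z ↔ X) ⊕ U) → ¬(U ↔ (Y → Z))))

W ⊕ X = F ⊕ T = T
Z ⊕ Y = T ⊕ F = T
¬(Z ⊕ Y) = ¬T = F
¬(Z ⊕ Y) ∨ U = F ∨ T = T
(W ⊕ X) ⊕ (¬(Z ⊕ Y) ∨ U) = T ⊕ T = F
X ↔ U = T ↔ T = T
((W ⊕ X) ⊕ (¬(Z ⊕ Y) ∨ U)) → (X ↔ U) = F → T = T
U ↔ Z = T ↔ T = T
(U ↔ Z) → W = T → F = F
¬((U ↔ Z) → W) = ¬F = T
Z ↔ X = T ↔ T = T
(Z ↔ X) ⊕ U = T ⊕ T = F
Y → Z = F → T = T
U ↔ (Y → Z) = T ↔ T = T
¬(U ↔ (Y → Z)) = ¬T = F
((Z ↔ X) ⊕ U) → ¬(U ↔ (Y → Z)) = F → F = T
¬((U ↔ Z) → W) ⊕ (((Z ↔ X) ⊕ U) → ¬(U ↔ (Y → Z))) = T ⊕ T = F
(((W ⊕ X) ⊕ (¬(Z ⊕ Y) ∨ U)) → (X ↔ U)) → (¬((U ↔ Z) → W) ⊕ (((Z ↔ X) ⊕ U) → ¬(U ↔ (Y → Z)))) = T → F = F

F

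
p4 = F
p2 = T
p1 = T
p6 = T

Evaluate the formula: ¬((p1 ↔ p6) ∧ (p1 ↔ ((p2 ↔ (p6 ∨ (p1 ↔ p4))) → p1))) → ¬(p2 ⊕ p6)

Substituting p4=F, p2=T, p1=T, p6=T:
p1 ↔ p6 = T ↔ T = T
p1 ↔ p4 = T ↔ F = F
p6 ∨ (p1 ↔ p4) = T ∨ F = T
p2 ↔ (p6 ∨ (p1 ↔ p4)) = T ↔ T = T
(p2 ↔ (p6 ∨ (p1 ↔ p4))) → p1 = T → T = T
p1 ↔ ((p2 ↔ (p6 ∨ (p1 ↔ p4))) → p1) = T ↔ T = T
(p1 ↔ p6) ∧ (p1 ↔ ((p2 ↔ (p6 ∨ (p1 ↔ p4))) → p1)) = T ∧ T = T
¬((p1 ↔ p6) ∧ (p1 ↔ ((p2 ↔ (p6 ∨ (p1 ↔ p4))) → p1))) = ¬T = F
p2 ⊕ p6 = T ⊕ T = F
¬(p2 ⊕ p6) = ¬F = T
¬((p1 ↔ p6) ∧ (p1 ↔ ((p2 ↔ (p6 ∨ (p1 ↔ p4))) → p1))) → ¬(p2 ⊕ p6) = F → T = T

T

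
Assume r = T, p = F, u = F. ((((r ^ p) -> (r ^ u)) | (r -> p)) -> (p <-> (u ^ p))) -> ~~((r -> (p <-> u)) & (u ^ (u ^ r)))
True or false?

r ^ p = T ^ F = T
r ^ u = T ^ F = T
(r ^ p) -> (r ^ u) = T -> T = T
r -> p = T -> F = F
((r ^ p) -> (r ^ u)) | (r -> p) = T | F = T
u ^ p = F ^ F = F
p <-> (u ^ p) = F <-> F = T
(((r ^ p) -> (r ^ u)) | (r -> p)) -> (p <-> (u ^ p)) = T -> T = T
p <-> u = F <-> F = T
r -> (p <-> u) = T -> T = T
u ^ r = F ^ T = T
u ^ (u ^ r) = F ^ T = T
(r -> (p <-> u)) & (u ^ (u ^ r)) = T & T = T
~((r -> (p <-> u)) & (u ^ (u ^ r))) = ~T = F
~~((r -> (p <-> u)) & (u ^ (u ^ r))) = ~F = T
((((r ^ p) -> (r ^ u)) | (r -> p)) -> (p <-> (u ^ p))) -> ~~((r -> (p <-> u)) & (u ^ (u ^ r))) = T -> T = T

T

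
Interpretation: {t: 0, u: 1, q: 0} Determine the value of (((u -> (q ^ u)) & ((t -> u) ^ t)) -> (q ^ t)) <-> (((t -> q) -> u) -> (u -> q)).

Substituting t=0, u=1, q=0:
q ^ u = 0 ^ 1 = 1
u -> (q ^ u) = 1 -> 1 = 1
t -> u = 0 -> 1 = 1
(t -> u) ^ t = 1 ^ 0 = 1
(u -> (q ^ u)) & ((t -> u) ^ t) = 1 & 1 = 1
q ^ t = 0 ^ 0 = 0
((u -> (q ^ u)) & ((t -> u) ^ t)) -> (q ^ t) = 1 -> 0 = 0
t -> q = 0 -> 0 = 1
(t -> q) -> u = 1 -> 1 = 1
u -> q = 1 -> 0 = 0
((t -> q) -> u) -> (u -> q) = 1 -> 0 = 0
(((u -> (q ^ u)) & ((t -> u) ^ t)) -> (q ^ t)) <-> (((t -> q) -> u) -> (u -> q)) = 0 <-> 0 = 1

1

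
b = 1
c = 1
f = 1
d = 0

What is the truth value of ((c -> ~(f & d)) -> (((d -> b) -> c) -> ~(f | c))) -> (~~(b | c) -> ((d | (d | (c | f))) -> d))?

1

f & d = 1 & 0 = 0
~(f & d) = ~0 = 1
c -> ~(f & d) = 1 -> 1 = 1
d -> b = 0 -> 1 = 1
(d -> b) -> c = 1 -> 1 = 1
f | c = 1 | 1 = 1
~(f | c) = ~1 = 0
((d -> b) -> c) -> ~(f | c) = 1 -> 0 = 0
(c -> ~(f & d)) -> (((d -> b) -> c) -> ~(f | c)) = 1 -> 0 = 0
b | c = 1 | 1 = 1
~(b | c) = ~1 = 0
~~(b | c) = ~0 = 1
c | f = 1 | 1 = 1
d | (c | f) = 0 | 1 = 1
d | (d | (c | f)) = 0 | 1 = 1
(d | (d | (c | f))) -> d = 1 -> 0 = 0
~~(b | c) -> ((d | (d | (c | f))) -> d) = 1 -> 0 = 0
((c -> ~(f & d)) -> (((d -> b) -> c) -> ~(f | c))) -> (~~(b | c) -> ((d | (d | (c | f))) -> d)) = 0 -> 0 = 1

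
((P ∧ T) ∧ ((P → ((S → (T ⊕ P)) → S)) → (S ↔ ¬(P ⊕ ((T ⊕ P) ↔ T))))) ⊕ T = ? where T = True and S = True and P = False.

P ∧ T = False ∧ True = False
T ⊕ P = True ⊕ False = True
S → (T ⊕ P) = True → True = True
(S → (T ⊕ P)) → S = True → True = True
P → ((S → (T ⊕ P)) → S) = False → True = True
T ⊕ P = True ⊕ False = True
(T ⊕ P) ↔ T = True ↔ True = True
P ⊕ ((T ⊕ P) ↔ T) = False ⊕ True = True
¬(P ⊕ ((T ⊕ P) ↔ T)) = ¬True = False
S ↔ ¬(P ⊕ ((T ⊕ P) ↔ T)) = True ↔ False = False
(P → ((S → (T ⊕ P)) → S)) → (S ↔ ¬(P ⊕ ((T ⊕ P) ↔ T))) = True → False = False
(P ∧ T) ∧ ((P → ((S → (T ⊕ P)) → S)) → (S ↔ ¬(P ⊕ ((T ⊕ P) ↔ T)))) = False ∧ False = False
((P ∧ T) ∧ ((P → ((S → (T ⊕ P)) → S)) → (S ↔ ¬(P ⊕ ((T ⊕ P) ↔ T))))) ⊕ T = False ⊕ True = True

True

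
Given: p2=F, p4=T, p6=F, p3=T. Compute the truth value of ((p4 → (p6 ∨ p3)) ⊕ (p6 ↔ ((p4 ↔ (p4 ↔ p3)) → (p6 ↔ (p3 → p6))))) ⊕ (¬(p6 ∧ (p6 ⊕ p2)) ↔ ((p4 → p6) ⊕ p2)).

p6 ∨ p3 = F ∨ T = T
p4 → (p6 ∨ p3) = T → T = T
p4 ↔ p3 = T ↔ T = T
p4 ↔ (p4 ↔ p3) = T ↔ T = T
p3 → p6 = T → F = F
p6 ↔ (p3 → p6) = F ↔ F = T
(p4 ↔ (p4 ↔ p3)) → (p6 ↔ (p3 → p6)) = T → T = T
p6 ↔ ((p4 ↔ (p4 ↔ p3)) → (p6 ↔ (p3 → p6))) = F ↔ T = F
(p4 → (p6 ∨ p3)) ⊕ (p6 ↔ ((p4 ↔ (p4 ↔ p3)) → (p6 ↔ (p3 → p6)))) = T ⊕ F = T
p6 ⊕ p2 = F ⊕ F = F
p6 ∧ (p6 ⊕ p2) = F ∧ F = F
¬(p6 ∧ (p6 ⊕ p2)) = ¬F = T
p4 → p6 = T → F = F
(p4 → p6) ⊕ p2 = F ⊕ F = F
¬(p6 ∧ (p6 ⊕ p2)) ↔ ((p4 → p6) ⊕ p2) = T ↔ F = F
((p4 → (p6 ∨ p3)) ⊕ (p6 ↔ ((p4 ↔ (p4 ↔ p3)) → (p6 ↔ (p3 → p6))))) ⊕ (¬(p6 ∧ (p6 ⊕ p2)) ↔ ((p4 → p6) ⊕ p2)) = T ⊕ F = T

T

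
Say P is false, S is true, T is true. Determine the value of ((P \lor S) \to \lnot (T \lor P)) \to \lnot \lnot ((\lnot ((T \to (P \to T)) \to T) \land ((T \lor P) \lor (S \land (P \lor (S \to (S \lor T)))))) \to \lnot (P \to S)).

\text{True}

P \lor S = \text{False} \lor \text{True} = \text{True}
T \lor P = \text{True} \lor \text{False} = \text{True}
\lnot (T \lor P) = \lnot \text{True} = \text{False}
(P \lor S) \to \lnot (T \lor P) = \text{True} \to \text{False} = \text{False}
P \to T = \text{False} \to \text{True} = \text{True}
T \to (P \to T) = \text{True} \to \text{True} = \text{True}
(T \to (P \to T)) \to T = \text{True} \to \text{True} = \text{True}
\lnot ((T \to (P \to T)) \to T) = \lnot \text{True} = \text{False}
T \lor P = \text{True} \lor \text{False} = \text{True}
S \lor T = \text{True} \lor \text{True} = \text{True}
S \to (S \lor T) = \text{True} \to \text{True} = \text{True}
P \lor (S \to (S \lor T)) = \text{False} \lor \text{True} = \text{True}
S \land (P \lor (S \to (S \lor T))) = \text{True} \land \text{True} = \text{True}
(T \lor P) \lor (S \land (P \lor (S \to (S \lor T)))) = \text{True} \lor \text{True} = \text{True}
\lnot ((T \to (P \to T)) \to T) \land ((T \lor P) \lor (S \land (P \lor (S \to (S \lor T))))) = \text{False} \land \text{True} = \text{False}
P \to S = \text{False} \to \text{True} = \text{True}
\lnot (P \to S) = \lnot \text{True} = \text{False}
(\lnot ((T \to (P \to T)) \to T) \land ((T \lor P) \lor (S \land (P \lor (S \to (S \lor T)))))) \to \lnot (P \to S) = \text{False} \to \text{False} = \text{True}
\lnot ((\lnot ((T \to (P \to T)) \to T) \land ((T \lor P) \lor (S \land (P \lor (S \to (S \lor T)))))) \to \lnot (P \to S)) = \lnot \text{True} = \text{False}
\lnot \lnot ((\lnot ((T \to (P \to T)) \to T) \land ((T \lor P) \lor (S \land (P \lor (S \to (S \lor T)))))) \to \lnot (P \to S)) = \lnot \text{False} = \text{True}
((P \lor S) \to \lnot (T \lor P)) \to \lnot \lnot ((\lnot ((T \to (P \to T)) \to T) \land ((T \lor P) \lor (S \land (P \lor (S \to (S \lor T)))))) \to \lnot (P \to S)) = \text{False} \to \text{True} = \text{True}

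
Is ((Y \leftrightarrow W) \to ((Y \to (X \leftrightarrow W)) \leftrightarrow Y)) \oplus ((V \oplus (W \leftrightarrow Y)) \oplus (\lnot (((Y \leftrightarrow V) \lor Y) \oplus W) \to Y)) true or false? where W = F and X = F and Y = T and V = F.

Y \leftrightarrow W = T \leftrightarrow F = F
X \leftrightarrow W = F \leftrightarrow F = T
Y \to (X \leftrightarrow W) = T \to T = T
(Y \to (X \leftrightarrow W)) \leftrightarrow Y = T \leftrightarrow T = T
(Y \leftrightarrow W) \to ((Y \to (X \leftrightarrow W)) \leftrightarrow Y) = F \to T = T
W \leftrightarrow Y = F \leftrightarrow T = F
V \oplus (W \leftrightarrow Y) = F \oplus F = F
Y \leftrightarrow V = T \leftrightarrow F = F
(Y \leftrightarrow V) \lor Y = F \lor T = T
((Y \leftrightarrow V) \lor Y) \oplus W = T \oplus F = T
\lnot (((Y \leftrightarrow V) \lor Y) \oplus W) = \lnot T = F
\lnot (((Y \leftrightarrow V) \lor Y) \oplus W) \to Y = F \to T = T
(V \oplus (W \leftrightarrow Y)) \oplus (\lnot (((Y \leftrightarrow V) \lor Y) \oplus W) \to Y) = F \oplus T = T
((Y \leftrightarrow W) \to ((Y \to (X \leftrightarrow W)) \leftrightarrow Y)) \oplus ((V \oplus (W \leftrightarrow Y)) \oplus (\lnot (((Y \leftrightarrow V) \lor Y) \oplus W) \to Y)) = T \oplus T = F

F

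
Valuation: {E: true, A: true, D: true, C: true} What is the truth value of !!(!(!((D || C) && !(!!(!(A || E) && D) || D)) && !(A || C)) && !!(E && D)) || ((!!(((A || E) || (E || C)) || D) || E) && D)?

true

D || C = true || true = true
A || E = true || true = true
!(A || E) = !true = false
!(A || E) && D = false && true = false
!(!(A || E) && D) = !false = true
!!(!(A || E) && D) = !true = false
!!(!(A || E) && D) || D = false || true = true
!(!!(!(A || E) && D) || D) = !true = false
(D || C) && !(!!(!(A || E) && D) || D) = true && false = false
!((D || C) && !(!!(!(A || E) && D) || D)) = !false = true
A || C = true || true = true
!(A || C) = !true = false
!((D || C) && !(!!(!(A || E) && D) || D)) && !(A || C) = true && false = false
!(!((D || C) && !(!!(!(A || E) && D) || D)) && !(A || C)) = !false = true
E && D = true && true = true
!(E && D) = !true = false
!!(E && D) = !false = true
!(!((D || C) && !(!!(!(A || E) && D) || D)) && !(A || C)) && !!(E && D) = true && true = true
!(!(!((D || C) && !(!!(!(A || E) && D) || D)) && !(A || C)) && !!(E && D)) = !true = false
!!(!(!((D || C) && !(!!(!(A || E) && D) || D)) && !(A || C)) && !!(E && D)) = !false = true
A || E = true || true = true
E || C = true || true = true
(A || E) || (E || C) = true || true = true
((A || E) || (E || C)) || D = true || true = true
!(((A || E) || (E || C)) || D) = !true = false
!!(((A || E) || (E || C)) || D) = !false = true
!!(((A || E) || (E || C)) || D) || E = true || true = true
(!!(((A || E) || (E || C)) || D) || E) && D = true && true = true
!!(!(!((D || C) && !(!!(!(A || E) && D) || D)) && !(A || C)) && !!(E && D)) || ((!!(((A || E) || (E || C)) || D) || E) && D) = true || true = true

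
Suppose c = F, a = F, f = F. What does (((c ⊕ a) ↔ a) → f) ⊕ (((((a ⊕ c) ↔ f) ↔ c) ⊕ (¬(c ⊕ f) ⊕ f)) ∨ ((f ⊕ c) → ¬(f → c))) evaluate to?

T

Substituting c=F, a=F, f=F:
c ⊕ a = F ⊕ F = F
(c ⊕ a) ↔ a = F ↔ F = T
((c ⊕ a) ↔ a) → f = T → F = F
a ⊕ c = F ⊕ F = F
(a ⊕ c) ↔ f = F ↔ F = T
((a ⊕ c) ↔ f) ↔ c = T ↔ F = F
c ⊕ f = F ⊕ F = F
¬(c ⊕ f) = ¬F = T
¬(c ⊕ f) ⊕ f = T ⊕ F = T
(((a ⊕ c) ↔ f) ↔ c) ⊕ (¬(c ⊕ f) ⊕ f) = F ⊕ T = T
f ⊕ c = F ⊕ F = F
f → c = F → F = T
¬(f → c) = ¬T = F
(f ⊕ c) → ¬(f → c) = F → F = T
((((a ⊕ c) ↔ f) ↔ c) ⊕ (¬(c ⊕ f) ⊕ f)) ∨ ((f ⊕ c) → ¬(f → c)) = T ∨ T = T
(((c ⊕ a) ↔ a) → f) ⊕ (((((a ⊕ c) ↔ f) ↔ c) ⊕ (¬(c ⊕ f) ⊕ f)) ∨ ((f ⊕ c) → ¬(f → c))) = F ⊕ T = T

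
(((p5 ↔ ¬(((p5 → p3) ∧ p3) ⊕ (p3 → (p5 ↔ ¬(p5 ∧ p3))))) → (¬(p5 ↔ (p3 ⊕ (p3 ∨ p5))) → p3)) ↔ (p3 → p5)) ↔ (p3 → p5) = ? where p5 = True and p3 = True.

p5 → p3 = True → True = True
(p5 → p3) ∧ p3 = True ∧ True = True
p5 ∧ p3 = True ∧ True = True
¬(p5 ∧ p3) = ¬True = False
p5 ↔ ¬(p5 ∧ p3) = True ↔ False = False
p3 → (p5 ↔ ¬(p5 ∧ p3)) = True → False = False
((p5 → p3) ∧ p3) ⊕ (p3 → (p5 ↔ ¬(p5 ∧ p3))) = True ⊕ False = True
¬(((p5 → p3) ∧ p3) ⊕ (p3 → (p5 ↔ ¬(p5 ∧ p3)))) = ¬True = False
p5 ↔ ¬(((p5 → p3) ∧ p3) ⊕ (p3 → (p5 ↔ ¬(p5 ∧ p3)))) = True ↔ False = False
p3 ∨ p5 = True ∨ True = True
p3 ⊕ (p3 ∨ p5) = True ⊕ True = False
p5 ↔ (p3 ⊕ (p3 ∨ p5)) = True ↔ False = False
¬(p5 ↔ (p3 ⊕ (p3 ∨ p5))) = ¬False = True
¬(p5 ↔ (p3 ⊕ (p3 ∨ p5))) → p3 = True → True = True
(p5 ↔ ¬(((p5 → p3) ∧ p3) ⊕ (p3 → (p5 ↔ ¬(p5 ∧ p3))))) → (¬(p5 ↔ (p3 ⊕ (p3 ∨ p5))) → p3) = False → True = True
p3 → p5 = True → True = True
((p5 ↔ ¬(((p5 → p3) ∧ p3) ⊕ (p3 → (p5 ↔ ¬(p5 ∧ p3))))) → (¬(p5 ↔ (p3 ⊕ (p3 ∨ p5))) → p3)) ↔ (p3 → p5) = True ↔ True = True
p3 → p5 = True → True = True
(((p5 ↔ ¬(((p5 → p3) ∧ p3) ⊕ (p3 → (p5 ↔ ¬(p5 ∧ p3))))) → (¬(p5 ↔ (p3 ⊕ (p3 ∨ p5))) → p3)) ↔ (p3 → p5)) ↔ (p3 → p5) = True ↔ True = True

True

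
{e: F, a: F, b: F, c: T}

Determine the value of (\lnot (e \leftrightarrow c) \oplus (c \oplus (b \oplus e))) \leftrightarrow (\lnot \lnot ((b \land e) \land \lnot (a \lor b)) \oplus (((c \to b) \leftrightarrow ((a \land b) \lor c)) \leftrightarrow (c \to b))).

F

e \leftrightarrow c = F \leftrightarrow T = F
\lnot (e \leftrightarrow c) = \lnot F = T
b \oplus e = F \oplus F = F
c \oplus (b \oplus e) = T \oplus F = T
\lnot (e \leftrightarrow c) \oplus (c \oplus (b \oplus e)) = T \oplus T = F
b \land e = F \land F = F
a \lor b = F \lor F = F
\lnot (a \lor b) = \lnot F = T
(b \land e) \land \lnot (a \lor b) = F \land T = F
\lnot ((b \land e) \land \lnot (a \lor b)) = \lnot F = T
\lnot \lnot ((b \land e) \land \lnot (a \lor b)) = \lnot T = F
c \to b = T \to F = F
a \land b = F \land F = F
(a \land b) \lor c = F \lor T = T
(c \to b) \leftrightarrow ((a \land b) \lor c) = F \leftrightarrow T = F
c \to b = T \to F = F
((c \to b) \leftrightarrow ((a \land b) \lor c)) \leftrightarrow (c \to b) = F \leftrightarrow F = T
\lnot \lnot ((b \land e) \land \lnot (a \lor b)) \oplus (((c \to b) \leftrightarrow ((a \land b) \lor c)) \leftrightarrow (c \to b)) = F \oplus T = T
(\lnot (e \leftrightarrow c) \oplus (c \oplus (b \oplus e))) \leftrightarrow (\lnot \lnot ((b \land e) \land \lnot (a \lor b)) \oplus (((c \to b) \leftrightarrow ((a \land b) \lor c)) \leftrightarrow (c \to b))) = F \leftrightarrow T = F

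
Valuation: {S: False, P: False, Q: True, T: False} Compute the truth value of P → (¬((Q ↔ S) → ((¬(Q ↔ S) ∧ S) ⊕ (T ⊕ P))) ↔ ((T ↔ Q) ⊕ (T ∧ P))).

True

Q ↔ S = True ↔ False = False
Q ↔ S = True ↔ False = False
¬(Q ↔ S) = ¬False = True
¬(Q ↔ S) ∧ S = True ∧ False = False
T ⊕ P = False ⊕ False = False
(¬(Q ↔ S) ∧ S) ⊕ (T ⊕ P) = False ⊕ False = False
(Q ↔ S) → ((¬(Q ↔ S) ∧ S) ⊕ (T ⊕ P)) = False → False = True
¬((Q ↔ S) → ((¬(Q ↔ S) ∧ S) ⊕ (T ⊕ P))) = ¬True = False
T ↔ Q = False ↔ True = False
T ∧ P = False ∧ False = False
(T ↔ Q) ⊕ (T ∧ P) = False ⊕ False = False
¬((Q ↔ S) → ((¬(Q ↔ S) ∧ S) ⊕ (T ⊕ P))) ↔ ((T ↔ Q) ⊕ (T ∧ P)) = False ↔ False = True
P → (¬((Q ↔ S) → ((¬(Q ↔ S) ∧ S) ⊕ (T ⊕ P))) ↔ ((T ↔ Q) ⊕ (T ∧ P))) = False → True = True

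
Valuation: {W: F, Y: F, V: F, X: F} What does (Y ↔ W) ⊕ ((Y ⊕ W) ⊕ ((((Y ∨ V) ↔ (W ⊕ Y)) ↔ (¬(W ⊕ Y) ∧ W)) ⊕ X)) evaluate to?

T

Y ↔ W = F ↔ F = T
Y ⊕ W = F ⊕ F = F
Y ∨ V = F ∨ F = F
W ⊕ Y = F ⊕ F = F
(Y ∨ V) ↔ (W ⊕ Y) = F ↔ F = T
W ⊕ Y = F ⊕ F = F
¬(W ⊕ Y) = ¬F = T
¬(W ⊕ Y) ∧ W = T ∧ F = F
((Y ∨ V) ↔ (W ⊕ Y)) ↔ (¬(W ⊕ Y) ∧ W) = T ↔ F = F
(((Y ∨ V) ↔ (W ⊕ Y)) ↔ (¬(W ⊕ Y) ∧ W)) ⊕ X = F ⊕ F = F
(Y ⊕ W) ⊕ ((((Y ∨ V) ↔ (W ⊕ Y)) ↔ (¬(W ⊕ Y) ∧ W)) ⊕ X) = F ⊕ F = F
(Y ↔ W) ⊕ ((Y ⊕ W) ⊕ ((((Y ∨ V) ↔ (W ⊕ Y)) ↔ (¬(W ⊕ Y) ∧ W)) ⊕ X)) = T ⊕ F = T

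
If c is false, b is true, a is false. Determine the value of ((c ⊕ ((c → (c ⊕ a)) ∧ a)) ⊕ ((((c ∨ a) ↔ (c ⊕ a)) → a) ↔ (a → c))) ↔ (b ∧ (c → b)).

Substituting c=F, b=T, a=F:
c ⊕ a = F ⊕ F = F
c → (c ⊕ a) = F → F = T
(c → (c ⊕ a)) ∧ a = T ∧ F = F
c ⊕ ((c → (c ⊕ a)) ∧ a) = F ⊕ F = F
c ∨ a = F ∨ F = F
c ⊕ a = F ⊕ F = F
(c ∨ a) ↔ (c ⊕ a) = F ↔ F = T
((c ∨ a) ↔ (c ⊕ a)) → a = T → F = F
a → c = F → F = T
(((c ∨ a) ↔ (c ⊕ a)) → a) ↔ (a → c) = F ↔ T = F
(c ⊕ ((c → (c ⊕ a)) ∧ a)) ⊕ ((((c ∨ a) ↔ (c ⊕ a)) → a) ↔ (a → c)) = F ⊕ F = F
c → b = F → T = T
b ∧ (c → b) = T ∧ T = T
((c ⊕ ((c → (c ⊕ a)) ∧ a)) ⊕ ((((c ∨ a) ↔ (c ⊕ a)) → a) ↔ (a → c))) ↔ (b ∧ (c → b)) = F ↔ T = F

F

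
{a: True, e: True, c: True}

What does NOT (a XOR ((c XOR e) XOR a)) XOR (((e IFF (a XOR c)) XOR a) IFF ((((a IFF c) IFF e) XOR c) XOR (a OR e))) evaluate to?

Substituting a=True, e=True, c=True:
c XOR e = True XOR True = False
(c XOR e) XOR a = False XOR True = True
a XOR ((c XOR e) XOR a) = True XOR True = False
NOT (a XOR ((c XOR e) XOR a)) = NOT False = True
a XOR c = True XOR True = False
e IFF (a XOR c) = True IFF False = False
(e IFF (a XOR c)) XOR a = False XOR True = True
a IFF c = True IFF True = True
(a IFF c) IFF e = True IFF True = True
((a IFF c) IFF e) XOR c = True XOR True = False
a OR e = True OR True = True
(((a IFF c) IFF e) XOR c) XOR (a OR e) = False XOR True = True
((e IFF (a XOR c)) XOR a) IFF ((((a IFF c) IFF e) XOR c) XOR (a OR e)) = True IFF True = True
NOT (a XOR ((c XOR e) XOR a)) XOR (((e IFF (a XOR c)) XOR a) IFF ((((a IFF c) IFF e) XOR c) XOR (a OR e))) = True XOR True = False

False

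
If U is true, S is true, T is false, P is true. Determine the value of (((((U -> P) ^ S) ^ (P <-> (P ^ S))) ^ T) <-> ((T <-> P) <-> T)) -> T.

U -> P = 1 -> 1 = 1
(U -> P) ^ S = 1 ^ 1 = 0
P ^ S = 1 ^ 1 = 0
P <-> (P ^ S) = 1 <-> 0 = 0
((U -> P) ^ S) ^ (P <-> (P ^ S)) = 0 ^ 0 = 0
(((U -> P) ^ S) ^ (P <-> (P ^ S))) ^ T = 0 ^ 0 = 0
T <-> P = 0 <-> 1 = 0
(T <-> P) <-> T = 0 <-> 0 = 1
((((U -> P) ^ S) ^ (P <-> (P ^ S))) ^ T) <-> ((T <-> P) <-> T) = 0 <-> 1 = 0
(((((U -> P) ^ S) ^ (P <-> (P ^ S))) ^ T) <-> ((T <-> P) <-> T)) -> T = 0 -> 0 = 1

1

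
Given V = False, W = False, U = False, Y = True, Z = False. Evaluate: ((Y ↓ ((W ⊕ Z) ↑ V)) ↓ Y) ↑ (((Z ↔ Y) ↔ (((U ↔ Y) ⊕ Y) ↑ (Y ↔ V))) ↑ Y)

Substituting V=False, W=False, U=False, Y=True, Z=False:
W ⊕ Z = False ⊕ False = False
(W ⊕ Z) ↑ V = False ↑ False = True
Y ↓ ((W ⊕ Z) ↑ V) = True ↓ True = False
(Y ↓ ((W ⊕ Z) ↑ V)) ↓ Y = False ↓ True = False
Z ↔ Y = False ↔ True = False
U ↔ Y = False ↔ True = False
(U ↔ Y) ⊕ Y = False ⊕ True = True
Y ↔ V = True ↔ False = False
((U ↔ Y) ⊕ Y) ↑ (Y ↔ V) = True ↑ False = True
(Z ↔ Y) ↔ (((U ↔ Y) ⊕ Y) ↑ (Y ↔ V)) = False ↔ True = False
((Z ↔ Y) ↔ (((U ↔ Y) ⊕ Y) ↑ (Y ↔ V))) ↑ Y = False ↑ True = True
((Y ↓ ((W ⊕ Z) ↑ V)) ↓ Y) ↑ (((Z ↔ Y) ↔ (((U ↔ Y) ⊕ Y) ↑ (Y ↔ V))) ↑ Y) = False ↑ True = True

True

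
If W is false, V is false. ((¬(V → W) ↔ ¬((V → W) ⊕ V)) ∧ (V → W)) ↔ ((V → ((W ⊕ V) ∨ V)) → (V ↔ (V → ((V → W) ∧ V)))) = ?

Substituting W=F, V=F:
V → W = F → F = T
¬(V → W) = ¬T = F
V → W = F → F = T
(V → W) ⊕ V = T ⊕ F = T
¬((V → W) ⊕ V) = ¬T = F
¬(V → W) ↔ ¬((V → W) ⊕ V) = F ↔ F = T
V → W = F → F = T
(¬(V → W) ↔ ¬((V → W) ⊕ V)) ∧ (V → W) = T ∧ T = T
W ⊕ V = F ⊕ F = F
(W ⊕ V) ∨ V = F ∨ F = F
V → ((W ⊕ V) ∨ V) = F → F = T
V → W = F → F = T
(V → W) ∧ V = T ∧ F = F
V → ((V → W) ∧ V) = F → F = T
V ↔ (V → ((V → W) ∧ V)) = F ↔ T = F
(V → ((W ⊕ V) ∨ V)) → (V ↔ (V → ((V → W) ∧ V))) = T → F = F
((¬(V → W) ↔ ¬((V → W) ⊕ V)) ∧ (V → W)) ↔ ((V → ((W ⊕ V) ∨ V)) → (V ↔ (V → ((V → W) ∧ V)))) = T ↔ F = F

F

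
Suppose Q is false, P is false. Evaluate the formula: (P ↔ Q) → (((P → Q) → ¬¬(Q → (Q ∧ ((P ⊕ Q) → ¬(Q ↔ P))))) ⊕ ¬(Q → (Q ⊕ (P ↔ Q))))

P ↔ Q = False ↔ False = True
P → Q = False → False = True
P ⊕ Q = False ⊕ False = False
Q ↔ P = False ↔ False = True
¬(Q ↔ P) = ¬True = False
(P ⊕ Q) → ¬(Q ↔ P) = False → False = True
Q ∧ ((P ⊕ Q) → ¬(Q ↔ P)) = False ∧ True = False
Q → (Q ∧ ((P ⊕ Q) → ¬(Q ↔ P))) = False → False = True
¬(Q → (Q ∧ ((P ⊕ Q) → ¬(Q ↔ P)))) = ¬True = False
¬¬(Q → (Q ∧ ((P ⊕ Q) → ¬(Q ↔ P)))) = ¬False = True
(P → Q) → ¬¬(Q → (Q ∧ ((P ⊕ Q) → ¬(Q ↔ P)))) = True → True = True
P ↔ Q = False ↔ False = True
Q ⊕ (P ↔ Q) = False ⊕ True = True
Q → (Q ⊕ (P ↔ Q)) = False → True = True
¬(Q → (Q ⊕ (P ↔ Q))) = ¬True = False
((P → Q) → ¬¬(Q → (Q ∧ ((P ⊕ Q) → ¬(Q ↔ P))))) ⊕ ¬(Q → (Q ⊕ (P ↔ Q))) = True ⊕ False = True
(P ↔ Q) → (((P → Q) → ¬¬(Q → (Q ∧ ((P ⊕ Q) → ¬(Q ↔ P))))) ⊕ ¬(Q → (Q ⊕ (P ↔ Q)))) = True → True = True

True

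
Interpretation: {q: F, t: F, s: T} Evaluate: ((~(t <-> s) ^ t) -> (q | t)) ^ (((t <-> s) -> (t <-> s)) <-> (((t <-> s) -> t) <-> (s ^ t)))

T

t <-> s = F <-> T = F
~(t <-> s) = ~F = T
~(t <-> s) ^ t = T ^ F = T
q | t = F | F = F
(~(t <-> s) ^ t) -> (q | t) = T -> F = F
t <-> s = F <-> T = F
t <-> s = F <-> T = F
(t <-> s) -> (t <-> s) = F -> F = T
t <-> s = F <-> T = F
(t <-> s) -> t = F -> F = T
s ^ t = T ^ F = T
((t <-> s) -> t) <-> (s ^ t) = T <-> T = T
((t <-> s) -> (t <-> s)) <-> (((t <-> s) -> t) <-> (s ^ t)) = T <-> T = T
((~(t <-> s) ^ t) -> (q | t)) ^ (((t <-> s) -> (t <-> s)) <-> (((t <-> s) -> t) <-> (s ^ t))) = F ^ T = T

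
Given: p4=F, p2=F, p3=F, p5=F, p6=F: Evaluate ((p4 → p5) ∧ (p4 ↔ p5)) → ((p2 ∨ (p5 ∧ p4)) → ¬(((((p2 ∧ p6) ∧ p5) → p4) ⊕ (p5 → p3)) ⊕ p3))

T

p4 → p5 = F → F = T
p4 ↔ p5 = F ↔ F = T
(p4 → p5) ∧ (p4 ↔ p5) = T ∧ T = T
p5 ∧ p4 = F ∧ F = F
p2 ∨ (p5 ∧ p4) = F ∨ F = F
p2 ∧ p6 = F ∧ F = F
(p2 ∧ p6) ∧ p5 = F ∧ F = F
((p2 ∧ p6) ∧ p5) → p4 = F → F = T
p5 → p3 = F → F = T
(((p2 ∧ p6) ∧ p5) → p4) ⊕ (p5 → p3) = T ⊕ T = F
((((p2 ∧ p6) ∧ p5) → p4) ⊕ (p5 → p3)) ⊕ p3 = F ⊕ F = F
¬(((((p2 ∧ p6) ∧ p5) → p4) ⊕ (p5 → p3)) ⊕ p3) = ¬F = T
(p2 ∨ (p5 ∧ p4)) → ¬(((((p2 ∧ p6) ∧ p5) → p4) ⊕ (p5 → p3)) ⊕ p3) = F → T = T
((p4 → p5) ∧ (p4 ↔ p5)) → ((p2 ∨ (p5 ∧ p4)) → ¬(((((p2 ∧ p6) ∧ p5) → p4) ⊕ (p5 → p3)) ⊕ p3)) = T → T = T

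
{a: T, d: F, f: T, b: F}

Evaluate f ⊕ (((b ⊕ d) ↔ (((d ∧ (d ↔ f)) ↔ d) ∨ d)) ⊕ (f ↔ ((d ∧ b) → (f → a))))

F

b ⊕ d = F ⊕ F = F
d ↔ f = F ↔ T = F
d ∧ (d ↔ f) = F ∧ F = F
(d ∧ (d ↔ f)) ↔ d = F ↔ F = T
((d ∧ (d ↔ f)) ↔ d) ∨ d = T ∨ F = T
(b ⊕ d) ↔ (((d ∧ (d ↔ f)) ↔ d) ∨ d) = F ↔ T = F
d ∧ b = F ∧ F = F
f → a = T → T = T
(d ∧ b) → (f → a) = F → T = T
f ↔ ((d ∧ b) → (f → a)) = T ↔ T = T
((b ⊕ d) ↔ (((d ∧ (d ↔ f)) ↔ d) ∨ d)) ⊕ (f ↔ ((d ∧ b) → (f → a))) = F ⊕ T = T
f ⊕ (((b ⊕ d) ↔ (((d ∧ (d ↔ f)) ↔ d) ∨ d)) ⊕ (f ↔ ((d ∧ b) → (f → a)))) = T ⊕ T = F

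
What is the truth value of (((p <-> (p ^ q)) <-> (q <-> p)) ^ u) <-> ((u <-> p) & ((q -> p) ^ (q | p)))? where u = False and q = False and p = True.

p ^ q = True ^ False = True
p <-> (p ^ q) = True <-> True = True
q <-> p = False <-> True = False
(p <-> (p ^ q)) <-> (q <-> p) = True <-> False = False
((p <-> (p ^ q)) <-> (q <-> p)) ^ u = False ^ False = False
u <-> p = False <-> True = False
q -> p = False -> True = True
q | p = False | True = True
(q -> p) ^ (q | p) = True ^ True = False
(u <-> p) & ((q -> p) ^ (q | p)) = False & False = False
(((p <-> (p ^ q)) <-> (q <-> p)) ^ u) <-> ((u <-> p) & ((q -> p) ^ (q | p))) = False <-> False = True

True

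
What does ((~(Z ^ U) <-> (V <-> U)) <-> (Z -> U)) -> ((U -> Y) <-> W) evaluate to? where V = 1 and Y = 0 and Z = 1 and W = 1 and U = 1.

Substituting V=1, Y=0, Z=1, W=1, U=1:
Z ^ U = 1 ^ 1 = 0
~(Z ^ U) = ~0 = 1
V <-> U = 1 <-> 1 = 1
~(Z ^ U) <-> (V <-> U) = 1 <-> 1 = 1
Z -> U = 1 -> 1 = 1
(~(Z ^ U) <-> (V <-> U)) <-> (Z -> U) = 1 <-> 1 = 1
U -> Y = 1 -> 0 = 0
(U -> Y) <-> W = 0 <-> 1 = 0
((~(Z ^ U) <-> (V <-> U)) <-> (Z -> U)) -> ((U -> Y) <-> W) = 1 -> 0 = 0

0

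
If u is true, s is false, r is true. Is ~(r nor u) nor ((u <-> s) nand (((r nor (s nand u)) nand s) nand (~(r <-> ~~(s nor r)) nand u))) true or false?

False

r nor u = True nor True = False
~(r nor u) = ~False = True
u <-> s = True <-> False = False
s nand u = False nand True = True
r nor (s nand u) = True nor True = False
(r nor (s nand u)) nand s = False nand False = True
s nor r = False nor True = False
~(s nor r) = ~False = True
~~(s nor r) = ~True = False
r <-> ~~(s nor r) = True <-> False = False
~(r <-> ~~(s nor r)) = ~False = True
~(r <-> ~~(s nor r)) nand u = True nand True = False
((r nor (s nand u)) nand s) nand (~(r <-> ~~(s nor r)) nand u) = True nand False = True
(u <-> s) nand (((r nor (s nand u)) nand s) nand (~(r <-> ~~(s nor r)) nand u)) = False nand True = True
~(r nor u) nor ((u <-> s) nand (((r nor (s nand u)) nand s) nand (~(r <-> ~~(s nor r)) nand u))) = True nor True = False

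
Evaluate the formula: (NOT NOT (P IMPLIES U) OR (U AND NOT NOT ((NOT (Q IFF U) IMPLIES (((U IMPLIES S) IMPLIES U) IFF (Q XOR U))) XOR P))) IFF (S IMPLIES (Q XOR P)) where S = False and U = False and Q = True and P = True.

P IMPLIES U = True IMPLIES False = False
NOT (P IMPLIES U) = NOT False = True
NOT NOT (P IMPLIES U) = NOT True = False
Q IFF U = True IFF False = False
NOT (Q IFF U) = NOT False = True
U IMPLIES S = False IMPLIES False = True
(U IMPLIES S) IMPLIES U = True IMPLIES False = False
Q XOR U = True XOR False = True
((U IMPLIES S) IMPLIES U) IFF (Q XOR U) = False IFF True = False
NOT (Q IFF U) IMPLIES (((U IMPLIES S) IMPLIES U) IFF (Q XOR U)) = True IMPLIES False = False
(NOT (Q IFF U) IMPLIES (((U IMPLIES S) IMPLIES U) IFF (Q XOR U))) XOR P = False XOR True = True
NOT ((NOT (Q IFF U) IMPLIES (((U IMPLIES S) IMPLIES U) IFF (Q XOR U))) XOR P) = NOT True = False
NOT NOT ((NOT (Q IFF U) IMPLIES (((U IMPLIES S) IMPLIES U) IFF (Q XOR U))) XOR P) = NOT False = True
U AND NOT NOT ((NOT (Q IFF U) IMPLIES (((U IMPLIES S) IMPLIES U) IFF (Q XOR U))) XOR P) = False AND True = False
NOT NOT (P IMPLIES U) OR (U AND NOT NOT ((NOT (Q IFF U) IMPLIES (((U IMPLIES S) IMPLIES U) IFF (Q XOR U))) XOR P)) = False OR False = False
Q XOR P = True XOR True = False
S IMPLIES (Q XOR P) = False IMPLIES False = True
(NOT NOT (P IMPLIES U) OR (U AND NOT NOT ((NOT (Q IFF U) IMPLIES (((U IMPLIES S) IMPLIES U) IFF (Q XOR U))) XOR P))) IFF (S IMPLIES (Q XOR P)) = False IFF True = False

False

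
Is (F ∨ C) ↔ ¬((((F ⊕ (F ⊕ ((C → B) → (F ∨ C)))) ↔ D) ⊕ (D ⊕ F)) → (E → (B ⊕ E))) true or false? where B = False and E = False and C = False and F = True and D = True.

Substituting B=False, E=False, C=False, F=True, D=True:
F ∨ C = True ∨ False = True
C → B = False → False = True
F ∨ C = True ∨ False = True
(C → B) → (F ∨ C) = True → True = True
F ⊕ ((C → B) → (F ∨ C)) = True ⊕ True = False
F ⊕ (F ⊕ ((C → B) → (F ∨ C))) = True ⊕ False = True
(F ⊕ (F ⊕ ((C → B) → (F ∨ C)))) ↔ D = True ↔ True = True
D ⊕ F = True ⊕ True = False
((F ⊕ (F ⊕ ((C → B) → (F ∨ C)))) ↔ D) ⊕ (D ⊕ F) = True ⊕ False = True
B ⊕ E = False ⊕ False = False
E → (B ⊕ E) = False → False = True
(((F ⊕ (F ⊕ ((C → B) → (F ∨ C)))) ↔ D) ⊕ (D ⊕ F)) → (E → (B ⊕ E)) = True → True = True
¬((((F ⊕ (F ⊕ ((C → B) → (F ∨ C)))) ↔ D) ⊕ (D ⊕ F)) → (E → (B ⊕ E))) = ¬True = False
(F ∨ C) ↔ ¬((((F ⊕ (F ⊕ ((C → B) → (F ∨ C)))) ↔ D) ⊕ (D ⊕ F)) → (E → (B ⊕ E))) = True ↔ False = False

False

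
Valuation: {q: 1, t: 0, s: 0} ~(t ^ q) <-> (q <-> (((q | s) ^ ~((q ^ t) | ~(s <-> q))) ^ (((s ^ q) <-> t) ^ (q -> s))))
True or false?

0

t ^ q = 0 ^ 1 = 1
~(t ^ q) = ~1 = 0
q | s = 1 | 0 = 1
q ^ t = 1 ^ 0 = 1
s <-> q = 0 <-> 1 = 0
~(s <-> q) = ~0 = 1
(q ^ t) | ~(s <-> q) = 1 | 1 = 1
~((q ^ t) | ~(s <-> q)) = ~1 = 0
(q | s) ^ ~((q ^ t) | ~(s <-> q)) = 1 ^ 0 = 1
s ^ q = 0 ^ 1 = 1
(s ^ q) <-> t = 1 <-> 0 = 0
q -> s = 1 -> 0 = 0
((s ^ q) <-> t) ^ (q -> s) = 0 ^ 0 = 0
((q | s) ^ ~((q ^ t) | ~(s <-> q))) ^ (((s ^ q) <-> t) ^ (q -> s)) = 1 ^ 0 = 1
q <-> (((q | s) ^ ~((q ^ t) | ~(s <-> q))) ^ (((s ^ q) <-> t) ^ (q -> s))) = 1 <-> 1 = 1
~(t ^ q) <-> (q <-> (((q | s) ^ ~((q ^ t) | ~(s <-> q))) ^ (((s ^ q) <-> t) ^ (q -> s)))) = 0 <-> 1 = 0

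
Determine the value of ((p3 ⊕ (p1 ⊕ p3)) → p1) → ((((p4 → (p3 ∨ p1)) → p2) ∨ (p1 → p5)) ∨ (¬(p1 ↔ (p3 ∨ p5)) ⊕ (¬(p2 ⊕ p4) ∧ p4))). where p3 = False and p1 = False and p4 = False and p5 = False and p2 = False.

p1 ⊕ p3 = False ⊕ False = False
p3 ⊕ (p1 ⊕ p3) = False ⊕ False = False
(p3 ⊕ (p1 ⊕ p3)) → p1 = False → False = True
p3 ∨ p1 = False ∨ False = False
p4 → (p3 ∨ p1) = False → False = True
(p4 → (p3 ∨ p1)) → p2 = True → False = False
p1 → p5 = False → False = True
((p4 → (p3 ∨ p1)) → p2) ∨ (p1 → p5) = False ∨ True = True
p3 ∨ p5 = False ∨ False = False
p1 ↔ (p3 ∨ p5) = False ↔ False = True
¬(p1 ↔ (p3 ∨ p5)) = ¬True = False
p2 ⊕ p4 = False ⊕ False = False
¬(p2 ⊕ p4) = ¬False = True
¬(p2 ⊕ p4) ∧ p4 = True ∧ False = False
¬(p1 ↔ (p3 ∨ p5)) ⊕ (¬(p2 ⊕ p4) ∧ p4) = False ⊕ False = False
(((p4 → (p3 ∨ p1)) → p2) ∨ (p1 → p5)) ∨ (¬(p1 ↔ (p3 ∨ p5)) ⊕ (¬(p2 ⊕ p4) ∧ p4)) = True ∨ False = True
((p3 ⊕ (p1 ⊕ p3)) → p1) → ((((p4 → (p3 ∨ p1)) → p2) ∨ (p1 → p5)) ∨ (¬(p1 ↔ (p3 ∨ p5)) ⊕ (¬(p2 ⊕ p4) ∧ p4))) = True → True = True

True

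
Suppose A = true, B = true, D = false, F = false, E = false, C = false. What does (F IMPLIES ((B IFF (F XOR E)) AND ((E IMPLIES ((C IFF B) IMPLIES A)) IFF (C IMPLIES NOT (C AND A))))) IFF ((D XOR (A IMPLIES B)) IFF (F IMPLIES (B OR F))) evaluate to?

Substituting A=true, B=true, D=false, F=false, E=false, C=false:
F XOR E = false XOR false = false
B IFF (F XOR E) = true IFF false = false
C IFF B = false IFF true = false
(C IFF B) IMPLIES A = false IMPLIES true = true
E IMPLIES ((C IFF B) IMPLIES A) = false IMPLIES true = true
C AND A = false AND true = false
NOT (C AND A) = NOT false = true
C IMPLIES NOT (C AND A) = false IMPLIES true = true
(E IMPLIES ((C IFF B) IMPLIES A)) IFF (C IMPLIES NOT (C AND A)) = true IFF true = true
(B IFF (F XOR E)) AND ((E IMPLIES ((C IFF B) IMPLIES A)) IFF (C IMPLIES NOT (C AND A))) = false AND true = false
F IMPLIES ((B IFF (F XOR E)) AND ((E IMPLIES ((C IFF B) IMPLIES A)) IFF (C IMPLIES NOT (C AND A)))) = false IMPLIES false = true
A IMPLIES B = true IMPLIES true = true
D XOR (A IMPLIES B) = false XOR true = true
B OR F = true OR false = true
F IMPLIES (B OR F) = false IMPLIES true = true
(D XOR (A IMPLIES B)) IFF (F IMPLIES (B OR F)) = true IFF true = true
(F IMPLIES ((B IFF (F XOR E)) AND ((E IMPLIES ((C IFF B) IMPLIES A)) IFF (C IMPLIES NOT (C AND A))))) IFF ((D XOR (A IMPLIES B)) IFF (F IMPLIES (B OR F))) = true IFF true = true

true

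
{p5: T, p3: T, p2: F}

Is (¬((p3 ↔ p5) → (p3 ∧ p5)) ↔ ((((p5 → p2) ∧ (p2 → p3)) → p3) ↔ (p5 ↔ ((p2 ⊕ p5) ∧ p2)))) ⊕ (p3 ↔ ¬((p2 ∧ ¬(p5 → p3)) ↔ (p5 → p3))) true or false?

F

p3 ↔ p5 = T ↔ T = T
p3 ∧ p5 = T ∧ T = T
(p3 ↔ p5) → (p3 ∧ p5) = T → T = T
¬((p3 ↔ p5) → (p3 ∧ p5)) = ¬T = F
p5 → p2 = T → F = F
p2 → p3 = F → T = T
(p5 → p2) ∧ (p2 → p3) = F ∧ T = F
((p5 → p2) ∧ (p2 → p3)) → p3 = F → T = T
p2 ⊕ p5 = F ⊕ T = T
(p2 ⊕ p5) ∧ p2 = T ∧ F = F
p5 ↔ ((p2 ⊕ p5) ∧ p2) = T ↔ F = F
(((p5 → p2) ∧ (p2 → p3)) → p3) ↔ (p5 ↔ ((p2 ⊕ p5) ∧ p2)) = T ↔ F = F
¬((p3 ↔ p5) → (p3 ∧ p5)) ↔ ((((p5 → p2) ∧ (p2 → p3)) → p3) ↔ (p5 ↔ ((p2 ⊕ p5) ∧ p2))) = F ↔ F = T
p5 → p3 = T → T = T
¬(p5 → p3) = ¬T = F
p2 ∧ ¬(p5 → p3) = F ∧ F = F
p5 → p3 = T → T = T
(p2 ∧ ¬(p5 → p3)) ↔ (p5 → p3) = F ↔ T = F
¬((p2 ∧ ¬(p5 → p3)) ↔ (p5 → p3)) = ¬F = T
p3 ↔ ¬((p2 ∧ ¬(p5 → p3)) ↔ (p5 → p3)) = T ↔ T = T
(¬((p3 ↔ p5) → (p3 ∧ p5)) ↔ ((((p5 → p2) ∧ (p2 → p3)) → p3) ↔ (p5 ↔ ((p2 ⊕ p5) ∧ p2)))) ⊕ (p3 ↔ ¬((p2 ∧ ¬(p5 → p3)) ↔ (p5 → p3))) = T ⊕ T = F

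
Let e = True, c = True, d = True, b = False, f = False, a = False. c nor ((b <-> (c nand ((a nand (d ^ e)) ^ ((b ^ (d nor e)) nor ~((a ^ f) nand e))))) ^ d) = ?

d ^ e = True ^ True = False
a nand (d ^ e) = False nand False = True
d nor e = True nor True = False
b ^ (d nor e) = False ^ False = False
a ^ f = False ^ False = False
(a ^ f) nand e = False nand True = True
~((a ^ f) nand e) = ~True = False
(b ^ (d nor e)) nor ~((a ^ f) nand e) = False nor False = True
(a nand (d ^ e)) ^ ((b ^ (d nor e)) nor ~((a ^ f) nand e)) = True ^ True = False
c nand ((a nand (d ^ e)) ^ ((b ^ (d nor e)) nor ~((a ^ f) nand e))) = True nand False = True
b <-> (c nand ((a nand (d ^ e)) ^ ((b ^ (d nor e)) nor ~((a ^ f) nand e)))) = False <-> True = False
(b <-> (c nand ((a nand (d ^ e)) ^ ((b ^ (d nor e)) nor ~((a ^ f) nand e))))) ^ d = False ^ True = True
c nor ((b <-> (c nand ((a nand (d ^ e)) ^ ((b ^ (d nor e)) nor ~((a ^ f) nand e))))) ^ d) = True nor True = False

False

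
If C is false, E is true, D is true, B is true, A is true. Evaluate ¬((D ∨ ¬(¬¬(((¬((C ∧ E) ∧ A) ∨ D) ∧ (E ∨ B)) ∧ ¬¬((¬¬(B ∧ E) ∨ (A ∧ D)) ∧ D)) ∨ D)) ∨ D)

Substituting C=F, E=T, D=T, B=T, A=T:
C ∧ E = F ∧ T = F
(C ∧ E) ∧ A = F ∧ T = F
¬((C ∧ E) ∧ A) = ¬F = T
¬((C ∧ E) ∧ A) ∨ D = T ∨ T = T
E ∨ B = T ∨ T = T
(¬((C ∧ E) ∧ A) ∨ D) ∧ (E ∨ B) = T ∧ T = T
B ∧ E = T ∧ T = T
¬(B ∧ E) = ¬T = F
¬¬(B ∧ E) = ¬F = T
A ∧ D = T ∧ T = T
¬¬(B ∧ E) ∨ (A ∧ D) = T ∨ T = T
(¬¬(B ∧ E) ∨ (A ∧ D)) ∧ D = T ∧ T = T
¬((¬¬(B ∧ E) ∨ (A ∧ D)) ∧ D) = ¬T = F
¬¬((¬¬(B ∧ E) ∨ (A ∧ D)) ∧ D) = ¬F = T
((¬((C ∧ E) ∧ A) ∨ D) ∧ (E ∨ B)) ∧ ¬¬((¬¬(B ∧ E) ∨ (A ∧ D)) ∧ D) = T ∧ T = T
¬(((¬((C ∧ E) ∧ A) ∨ D) ∧ (E ∨ B)) ∧ ¬¬((¬¬(B ∧ E) ∨ (A ∧ D)) ∧ D)) = ¬T = F
¬¬(((¬((C ∧ E) ∧ A) ∨ D) ∧ (E ∨ B)) ∧ ¬¬((¬¬(B ∧ E) ∨ (A ∧ D)) ∧ D)) = ¬F = T
¬¬(((¬((C ∧ E) ∧ A) ∨ D) ∧ (E ∨ B)) ∧ ¬¬((¬¬(B ∧ E) ∨ (A ∧ D)) ∧ D)) ∨ D = T ∨ T = T
¬(¬¬(((¬((C ∧ E) ∧ A) ∨ D) ∧ (E ∨ B)) ∧ ¬¬((¬¬(B ∧ E) ∨ (A ∧ D)) ∧ D)) ∨ D) = ¬T = F
D ∨ ¬(¬¬(((¬((C ∧ E) ∧ A) ∨ D) ∧ (E ∨ B)) ∧ ¬¬((¬¬(B ∧ E) ∨ (A ∧ D)) ∧ D)) ∨ D) = T ∨ F = T
(D ∨ ¬(¬¬(((¬((C ∧ E) ∧ A) ∨ D) ∧ (E ∨ B)) ∧ ¬¬((¬¬(B ∧ E) ∨ (A ∧ D)) ∧ D)) ∨ D)) ∨ D = T ∨ T = T
¬((D ∨ ¬(¬¬(((¬((C ∧ E) ∧ A) ∨ D) ∧ (E ∨ B)) ∧ ¬¬((¬¬(B ∧ E) ∨ (A ∧ D)) ∧ D)) ∨ D)) ∨ D) = ¬T = F

F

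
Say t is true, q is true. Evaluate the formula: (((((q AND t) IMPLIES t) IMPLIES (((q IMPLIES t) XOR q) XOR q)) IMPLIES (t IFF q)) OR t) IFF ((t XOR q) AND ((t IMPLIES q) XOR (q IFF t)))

q AND t = true AND true = true
(q AND t) IMPLIES t = true IMPLIES true = true
q IMPLIES t = true IMPLIES true = true
(q IMPLIES t) XOR q = true XOR true = false
((q IMPLIES t) XOR q) XOR q = false XOR true = true
((q AND t) IMPLIES t) IMPLIES (((q IMPLIES t) XOR q) XOR q) = true IMPLIES true = true
t IFF q = true IFF true = true
(((q AND t) IMPLIES t) IMPLIES (((q IMPLIES t) XOR q) XOR q)) IMPLIES (t IFF q) = true IMPLIES true = true
((((q AND t) IMPLIES t) IMPLIES (((q IMPLIES t) XOR q) XOR q)) IMPLIES (t IFF q)) OR t = true OR true = true
t XOR q = true XOR true = false
t IMPLIES q = true IMPLIES true = true
q IFF t = true IFF true = true
(t IMPLIES q) XOR (q IFF t) = true XOR true = false
(t XOR q) AND ((t IMPLIES q) XOR (q IFF t)) = false AND false = false
(((((q AND t) IMPLIES t) IMPLIES (((q IMPLIES t) XOR q) XOR q)) IMPLIES (t IFF q)) OR t) IFF ((t XOR q) AND ((t IMPLIES q) XOR (q IFF t))) = true IFF false = false

false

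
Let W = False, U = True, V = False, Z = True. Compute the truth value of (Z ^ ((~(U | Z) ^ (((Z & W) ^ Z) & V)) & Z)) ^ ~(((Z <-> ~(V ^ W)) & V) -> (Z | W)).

True

U | Z = True | True = True
~(U | Z) = ~True = False
Z & W = True & False = False
(Z & W) ^ Z = False ^ True = True
((Z & W) ^ Z) & V = True & False = False
~(U | Z) ^ (((Z & W) ^ Z) & V) = False ^ False = False
(~(U | Z) ^ (((Z & W) ^ Z) & V)) & Z = False & True = False
Z ^ ((~(U | Z) ^ (((Z & W) ^ Z) & V)) & Z) = True ^ False = True
V ^ W = False ^ False = False
~(V ^ W) = ~False = True
Z <-> ~(V ^ W) = True <-> True = True
(Z <-> ~(V ^ W)) & V = True & False = False
Z | W = True | False = True
((Z <-> ~(V ^ W)) & V) -> (Z | W) = False -> True = True
~(((Z <-> ~(V ^ W)) & V) -> (Z | W)) = ~True = False
(Z ^ ((~(U | Z) ^ (((Z & W) ^ Z) & V)) & Z)) ^ ~(((Z <-> ~(V ^ W)) & V) -> (Z | W)) = True ^ False = True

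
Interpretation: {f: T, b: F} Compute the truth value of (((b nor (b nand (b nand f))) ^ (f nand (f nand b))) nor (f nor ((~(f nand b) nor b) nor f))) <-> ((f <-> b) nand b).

T

b nand f = F nand T = T
b nand (b nand f) = F nand T = T
b nor (b nand (b nand f)) = F nor T = F
f nand b = T nand F = T
f nand (f nand b) = T nand T = F
(b nor (b nand (b nand f))) ^ (f nand (f nand b)) = F ^ F = F
f nand b = T nand F = T
~(f nand b) = ~T = F
~(f nand b) nor b = F nor F = T
(~(f nand b) nor b) nor f = T nor T = F
f nor ((~(f nand b) nor b) nor f) = T nor F = F
((b nor (b nand (b nand f))) ^ (f nand (f nand b))) nor (f nor ((~(f nand b) nor b) nor f)) = F nor F = T
f <-> b = T <-> F = F
(f <-> b) nand b = F nand F = T
(((b nor (b nand (b nand f))) ^ (f nand (f nand b))) nor (f nor ((~(f nand b) nor b) nor f))) <-> ((f <-> b) nand b) = T <-> T = T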